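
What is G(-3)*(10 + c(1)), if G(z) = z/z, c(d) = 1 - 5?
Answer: 6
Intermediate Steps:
c(d) = -4
G(z) = 1
G(-3)*(10 + c(1)) = 1*(10 - 4) = 1*6 = 6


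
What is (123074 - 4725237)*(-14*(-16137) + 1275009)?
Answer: -6907510705101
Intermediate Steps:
(123074 - 4725237)*(-14*(-16137) + 1275009) = -4602163*(225918 + 1275009) = -4602163*1500927 = -6907510705101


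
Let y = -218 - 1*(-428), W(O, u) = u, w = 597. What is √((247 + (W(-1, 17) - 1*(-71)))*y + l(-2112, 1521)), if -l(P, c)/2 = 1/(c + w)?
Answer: √78896187291/1059 ≈ 265.24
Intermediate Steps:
y = 210 (y = -218 + 428 = 210)
l(P, c) = -2/(597 + c) (l(P, c) = -2/(c + 597) = -2/(597 + c))
√((247 + (W(-1, 17) - 1*(-71)))*y + l(-2112, 1521)) = √((247 + (17 - 1*(-71)))*210 - 2/(597 + 1521)) = √((247 + (17 + 71))*210 - 2/2118) = √((247 + 88)*210 - 2*1/2118) = √(335*210 - 1/1059) = √(70350 - 1/1059) = √(74500649/1059) = √78896187291/1059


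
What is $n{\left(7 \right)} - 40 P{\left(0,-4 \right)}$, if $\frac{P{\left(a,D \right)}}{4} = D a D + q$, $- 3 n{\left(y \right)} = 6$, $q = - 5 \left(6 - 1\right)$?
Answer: $3998$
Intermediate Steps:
$q = -25$ ($q = \left(-5\right) 5 = -25$)
$n{\left(y \right)} = -2$ ($n{\left(y \right)} = \left(- \frac{1}{3}\right) 6 = -2$)
$P{\left(a,D \right)} = -100 + 4 a D^{2}$ ($P{\left(a,D \right)} = 4 \left(D a D - 25\right) = 4 \left(a D^{2} - 25\right) = 4 \left(-25 + a D^{2}\right) = -100 + 4 a D^{2}$)
$n{\left(7 \right)} - 40 P{\left(0,-4 \right)} = -2 - 40 \left(-100 + 4 \cdot 0 \left(-4\right)^{2}\right) = -2 - 40 \left(-100 + 4 \cdot 0 \cdot 16\right) = -2 - 40 \left(-100 + 0\right) = -2 - -4000 = -2 + 4000 = 3998$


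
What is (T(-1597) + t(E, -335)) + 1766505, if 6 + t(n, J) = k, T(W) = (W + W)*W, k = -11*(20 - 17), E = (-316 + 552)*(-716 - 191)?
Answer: 6867284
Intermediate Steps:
E = -214052 (E = 236*(-907) = -214052)
k = -33 (k = -11*3 = -33)
T(W) = 2*W² (T(W) = (2*W)*W = 2*W²)
t(n, J) = -39 (t(n, J) = -6 - 33 = -39)
(T(-1597) + t(E, -335)) + 1766505 = (2*(-1597)² - 39) + 1766505 = (2*2550409 - 39) + 1766505 = (5100818 - 39) + 1766505 = 5100779 + 1766505 = 6867284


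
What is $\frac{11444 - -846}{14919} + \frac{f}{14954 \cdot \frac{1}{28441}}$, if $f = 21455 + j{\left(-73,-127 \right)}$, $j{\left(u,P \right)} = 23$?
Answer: $\frac{4556770717511}{111549363} \approx 40850.0$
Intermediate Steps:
$f = 21478$ ($f = 21455 + 23 = 21478$)
$\frac{11444 - -846}{14919} + \frac{f}{14954 \cdot \frac{1}{28441}} = \frac{11444 - -846}{14919} + \frac{21478}{14954 \cdot \frac{1}{28441}} = \left(11444 + 846\right) \frac{1}{14919} + \frac{21478}{14954 \cdot \frac{1}{28441}} = 12290 \cdot \frac{1}{14919} + \frac{21478}{\frac{14954}{28441}} = \frac{12290}{14919} + 21478 \cdot \frac{28441}{14954} = \frac{12290}{14919} + \frac{305427899}{7477} = \frac{4556770717511}{111549363}$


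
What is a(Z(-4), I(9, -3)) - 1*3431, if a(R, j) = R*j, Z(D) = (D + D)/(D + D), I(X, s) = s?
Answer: -3434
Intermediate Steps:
Z(D) = 1 (Z(D) = (2*D)/((2*D)) = (2*D)*(1/(2*D)) = 1)
a(Z(-4), I(9, -3)) - 1*3431 = 1*(-3) - 1*3431 = -3 - 3431 = -3434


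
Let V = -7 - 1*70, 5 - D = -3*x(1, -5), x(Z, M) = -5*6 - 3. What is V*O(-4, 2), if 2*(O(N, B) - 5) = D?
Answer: 3234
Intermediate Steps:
x(Z, M) = -33 (x(Z, M) = -30 - 3 = -33)
D = -94 (D = 5 - (-3)*(-33) = 5 - 1*99 = 5 - 99 = -94)
O(N, B) = -42 (O(N, B) = 5 + (½)*(-94) = 5 - 47 = -42)
V = -77 (V = -7 - 70 = -77)
V*O(-4, 2) = -77*(-42) = 3234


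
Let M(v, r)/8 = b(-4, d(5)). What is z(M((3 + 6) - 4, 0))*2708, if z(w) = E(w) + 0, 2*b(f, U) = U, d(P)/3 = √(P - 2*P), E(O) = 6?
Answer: 16248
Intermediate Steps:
d(P) = 3*√(-P) (d(P) = 3*√(P - 2*P) = 3*√(-P))
b(f, U) = U/2
M(v, r) = 12*I*√5 (M(v, r) = 8*((3*√(-1*5))/2) = 8*((3*√(-5))/2) = 8*((3*(I*√5))/2) = 8*((3*I*√5)/2) = 8*(3*I*√5/2) = 12*I*√5)
z(w) = 6 (z(w) = 6 + 0 = 6)
z(M((3 + 6) - 4, 0))*2708 = 6*2708 = 16248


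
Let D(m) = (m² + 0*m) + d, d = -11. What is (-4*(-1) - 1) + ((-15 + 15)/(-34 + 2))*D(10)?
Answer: 3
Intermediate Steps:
D(m) = -11 + m² (D(m) = (m² + 0*m) - 11 = (m² + 0) - 11 = m² - 11 = -11 + m²)
(-4*(-1) - 1) + ((-15 + 15)/(-34 + 2))*D(10) = (-4*(-1) - 1) + ((-15 + 15)/(-34 + 2))*(-11 + 10²) = (4 - 1) + (0/(-32))*(-11 + 100) = 3 + (0*(-1/32))*89 = 3 + 0*89 = 3 + 0 = 3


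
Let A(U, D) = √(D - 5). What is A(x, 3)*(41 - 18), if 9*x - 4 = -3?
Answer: 23*I*√2 ≈ 32.527*I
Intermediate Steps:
x = ⅑ (x = 4/9 + (⅑)*(-3) = 4/9 - ⅓ = ⅑ ≈ 0.11111)
A(U, D) = √(-5 + D)
A(x, 3)*(41 - 18) = √(-5 + 3)*(41 - 18) = √(-2)*23 = (I*√2)*23 = 23*I*√2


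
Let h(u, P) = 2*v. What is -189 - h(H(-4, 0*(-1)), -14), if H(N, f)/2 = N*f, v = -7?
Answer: -175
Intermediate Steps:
H(N, f) = 2*N*f (H(N, f) = 2*(N*f) = 2*N*f)
h(u, P) = -14 (h(u, P) = 2*(-7) = -14)
-189 - h(H(-4, 0*(-1)), -14) = -189 - 1*(-14) = -189 + 14 = -175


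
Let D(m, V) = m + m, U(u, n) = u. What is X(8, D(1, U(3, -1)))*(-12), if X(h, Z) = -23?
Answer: 276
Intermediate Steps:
D(m, V) = 2*m
X(8, D(1, U(3, -1)))*(-12) = -23*(-12) = 276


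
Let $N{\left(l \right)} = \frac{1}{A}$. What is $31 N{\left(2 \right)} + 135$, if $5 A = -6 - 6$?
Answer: $\frac{1465}{12} \approx 122.08$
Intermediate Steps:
$A = - \frac{12}{5}$ ($A = \frac{-6 - 6}{5} = \frac{1}{5} \left(-12\right) = - \frac{12}{5} \approx -2.4$)
$N{\left(l \right)} = - \frac{5}{12}$ ($N{\left(l \right)} = \frac{1}{- \frac{12}{5}} = - \frac{5}{12}$)
$31 N{\left(2 \right)} + 135 = 31 \left(- \frac{5}{12}\right) + 135 = - \frac{155}{12} + 135 = \frac{1465}{12}$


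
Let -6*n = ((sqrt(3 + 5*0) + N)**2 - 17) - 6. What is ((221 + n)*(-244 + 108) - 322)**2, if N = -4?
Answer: 8355944644/9 + 99449728*sqrt(3)/9 ≈ 9.4758e+8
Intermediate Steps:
n = 23/6 - (-4 + sqrt(3))**2/6 (n = -(((sqrt(3 + 5*0) - 4)**2 - 17) - 6)/6 = -(((sqrt(3 + 0) - 4)**2 - 17) - 6)/6 = -(((sqrt(3) - 4)**2 - 17) - 6)/6 = -(((-4 + sqrt(3))**2 - 17) - 6)/6 = -((-17 + (-4 + sqrt(3))**2) - 6)/6 = -(-23 + (-4 + sqrt(3))**2)/6 = 23/6 - (-4 + sqrt(3))**2/6 ≈ 2.9761)
((221 + n)*(-244 + 108) - 322)**2 = ((221 + (2/3 + 4*sqrt(3)/3))*(-244 + 108) - 322)**2 = ((665/3 + 4*sqrt(3)/3)*(-136) - 322)**2 = ((-90440/3 - 544*sqrt(3)/3) - 322)**2 = (-91406/3 - 544*sqrt(3)/3)**2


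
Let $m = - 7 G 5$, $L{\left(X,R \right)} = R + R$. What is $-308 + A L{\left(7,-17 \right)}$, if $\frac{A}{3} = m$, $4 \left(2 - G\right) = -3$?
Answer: $\frac{19019}{2} \approx 9509.5$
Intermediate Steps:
$G = \frac{11}{4}$ ($G = 2 - - \frac{3}{4} = 2 + \frac{3}{4} = \frac{11}{4} \approx 2.75$)
$L{\left(X,R \right)} = 2 R$
$m = - \frac{385}{4}$ ($m = \left(-7\right) \frac{11}{4} \cdot 5 = \left(- \frac{77}{4}\right) 5 = - \frac{385}{4} \approx -96.25$)
$A = - \frac{1155}{4}$ ($A = 3 \left(- \frac{385}{4}\right) = - \frac{1155}{4} \approx -288.75$)
$-308 + A L{\left(7,-17 \right)} = -308 - \frac{1155 \cdot 2 \left(-17\right)}{4} = -308 - - \frac{19635}{2} = -308 + \frac{19635}{2} = \frac{19019}{2}$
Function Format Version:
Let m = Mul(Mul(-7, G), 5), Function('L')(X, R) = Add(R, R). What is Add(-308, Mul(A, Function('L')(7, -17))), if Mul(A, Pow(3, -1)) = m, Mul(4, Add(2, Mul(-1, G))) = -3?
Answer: Rational(19019, 2) ≈ 9509.5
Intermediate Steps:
G = Rational(11, 4) (G = Add(2, Mul(Rational(-1, 4), -3)) = Add(2, Rational(3, 4)) = Rational(11, 4) ≈ 2.7500)
Function('L')(X, R) = Mul(2, R)
m = Rational(-385, 4) (m = Mul(Mul(-7, Rational(11, 4)), 5) = Mul(Rational(-77, 4), 5) = Rational(-385, 4) ≈ -96.250)
A = Rational(-1155, 4) (A = Mul(3, Rational(-385, 4)) = Rational(-1155, 4) ≈ -288.75)
Add(-308, Mul(A, Function('L')(7, -17))) = Add(-308, Mul(Rational(-1155, 4), Mul(2, -17))) = Add(-308, Mul(Rational(-1155, 4), -34)) = Add(-308, Rational(19635, 2)) = Rational(19019, 2)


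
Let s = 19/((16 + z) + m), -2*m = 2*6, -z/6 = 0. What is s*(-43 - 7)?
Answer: -95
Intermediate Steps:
z = 0 (z = -6*0 = 0)
m = -6 ≈ -6.0000
s = 19/10 (s = 19/((16 + 0) - 6) = 19/(16 - 6) = 19/10 ≈ 1.9000)
s*(-43 - 7) = 19*(-43 - 7)/10 = (19/10)*(-50) = -95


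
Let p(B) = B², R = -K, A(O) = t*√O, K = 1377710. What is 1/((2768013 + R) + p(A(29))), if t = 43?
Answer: 1/1443924 ≈ 6.9256e-7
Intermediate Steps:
A(O) = 43*√O
R = -1377710 (R = -1*1377710 = -1377710)
1/((2768013 + R) + p(A(29))) = 1/((2768013 - 1377710) + (43*√29)²) = 1/(1390303 + 53621) = 1/1443924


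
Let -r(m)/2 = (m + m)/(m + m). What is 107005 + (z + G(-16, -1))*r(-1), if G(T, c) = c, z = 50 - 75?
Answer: 107057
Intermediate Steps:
r(m) = -2 (r(m) = -2*(m + m)/(m + m) = -2*2*m/(2*m) = -2*2*m*1/(2*m) = -2*1 = -2)
z = -25
107005 + (z + G(-16, -1))*r(-1) = 107005 + (-25 - 1)*(-2) = 107005 - 26*(-2) = 107005 + 52 = 107057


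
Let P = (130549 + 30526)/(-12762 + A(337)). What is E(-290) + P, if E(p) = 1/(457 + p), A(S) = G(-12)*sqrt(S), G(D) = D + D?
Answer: -19062725751/1509258158 + 322150*sqrt(337)/13556211 ≈ -12.194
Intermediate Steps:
G(D) = 2*D
A(S) = -24*sqrt(S) (A(S) = (2*(-12))*sqrt(S) = -24*sqrt(S))
P = 161075/(-12762 - 24*sqrt(337)) (P = (130549 + 30526)/(-12762 - 24*sqrt(337)) = 161075/(-12762 - 24*sqrt(337)) ≈ -12.200)
E(-290) + P = 1/(457 - 290) + (-114202175/9037474 + 322150*sqrt(337)/13556211) = 1/167 + (-114202175/9037474 + 322150*sqrt(337)/13556211) = -19062725751/1509258158 + 322150*sqrt(337)/13556211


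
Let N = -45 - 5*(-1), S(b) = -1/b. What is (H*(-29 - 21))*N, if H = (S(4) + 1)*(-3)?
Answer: -4500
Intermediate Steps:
N = -40 (N = -45 + 5 = -40)
H = -9/4 (H = (-1/4 + 1)*(-3) = (3/4)*(-3) = -9/4 ≈ -2.2500)
(H*(-29 - 21))*N = -9*(-29 - 21)/4*(-40) = -9/4*(-50)*(-40) = (225/2)*(-40) = -4500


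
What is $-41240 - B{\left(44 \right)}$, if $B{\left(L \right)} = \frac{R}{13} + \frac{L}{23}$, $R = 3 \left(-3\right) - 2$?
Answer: $- \frac{12331079}{299} \approx -41241.0$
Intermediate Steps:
$R = -11$ ($R = -9 - 2 = -11$)
$B{\left(L \right)} = - \frac{11}{13} + \frac{L}{23}$
$-41240 - B{\left(44 \right)} = -41240 - \left(- \frac{11}{13} + \frac{1}{23} \cdot 44\right) = -41240 - \left(- \frac{11}{13} + \frac{44}{23}\right) = -41240 - \frac{319}{299} = - \frac{12331079}{299}$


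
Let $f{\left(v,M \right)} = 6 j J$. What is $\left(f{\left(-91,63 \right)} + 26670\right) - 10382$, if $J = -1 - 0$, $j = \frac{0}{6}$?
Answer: $16288$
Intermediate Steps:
$j = 0$ ($j = 0 \cdot \frac{1}{6} = 0$)
$J = -1$ ($J = -1 + 0 = -1$)
$f{\left(v,M \right)} = 0$ ($f{\left(v,M \right)} = 6 \cdot 0 \left(-1\right) = 0 \left(-1\right) = 0$)
$\left(f{\left(-91,63 \right)} + 26670\right) - 10382 = \left(0 + 26670\right) - 10382 = 26670 - 10382 = 16288$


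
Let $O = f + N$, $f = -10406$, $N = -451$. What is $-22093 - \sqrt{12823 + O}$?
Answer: $-22093 - \sqrt{1966} \approx -22137.0$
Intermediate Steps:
$O = -10857$ ($O = -10406 - 451 = -10857$)
$-22093 - \sqrt{12823 + O} = -22093 - \sqrt{12823 - 10857} = -22093 - \sqrt{1966}$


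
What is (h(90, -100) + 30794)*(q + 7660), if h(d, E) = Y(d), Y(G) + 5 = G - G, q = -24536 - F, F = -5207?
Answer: -359276841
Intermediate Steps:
q = -19329 (q = -24536 - 1*(-5207) = -24536 + 5207 = -19329)
Y(G) = -5 (Y(G) = -5 + (G - G) = -5 + 0 = -5)
h(d, E) = -5
(h(90, -100) + 30794)*(q + 7660) = (-5 + 30794)*(-19329 + 7660) = 30789*(-11669) = -359276841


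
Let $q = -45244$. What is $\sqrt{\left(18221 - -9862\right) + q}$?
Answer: $131 i \approx 131.0 i$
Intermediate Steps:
$\sqrt{\left(18221 - -9862\right) + q} = \sqrt{\left(18221 - -9862\right) - 45244} = \sqrt{\left(18221 + 9862\right) - 45244} = \sqrt{28083 - 45244} = \sqrt{-17161} = 131 i$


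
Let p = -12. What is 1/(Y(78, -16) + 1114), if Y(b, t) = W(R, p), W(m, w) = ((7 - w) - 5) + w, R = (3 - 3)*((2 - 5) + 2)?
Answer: 1/1116 ≈ 0.00089606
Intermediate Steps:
R = 0 (R = 0*(-3 + 2) = 0*(-1) = 0)
W(m, w) = 2 (W(m, w) = (2 - w) + w = 2)
Y(b, t) = 2
1/(Y(78, -16) + 1114) = 1/(2 + 1114) = 1/1116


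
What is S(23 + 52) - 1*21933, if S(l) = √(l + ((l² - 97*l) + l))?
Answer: -21933 + 10*I*√15 ≈ -21933.0 + 38.73*I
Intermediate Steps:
S(l) = √(l² - 95*l) (S(l) = √(l + (l² - 96*l)) = √(l² - 95*l))
S(23 + 52) - 1*21933 = √((23 + 52)*(-95 + (23 + 52))) - 1*21933 = √(75*(-95 + 75)) - 21933 = √(75*(-20)) - 21933 = √(-1500) - 21933 = 10*I*√15 - 21933 = -21933 + 10*I*√15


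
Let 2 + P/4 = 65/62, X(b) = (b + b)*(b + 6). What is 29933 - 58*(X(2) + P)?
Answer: 877231/31 ≈ 28298.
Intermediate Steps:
X(b) = 2*b*(6 + b) (X(b) = (2*b)*(6 + b) = 2*b*(6 + b))
P = -118/31 (P = -8 + 4*(65/62) = -8 + 130/31 = -118/31 ≈ -3.8064)
29933 - 58*(X(2) + P) = 29933 - 58*(2*2*(6 + 2) - 118/31) = 29933 - 58*(2*2*8 - 118/31) = 29933 - 58*(32 - 118/31) = 29933 - 58*874/31 = 29933 - 50692/31 = 877231/31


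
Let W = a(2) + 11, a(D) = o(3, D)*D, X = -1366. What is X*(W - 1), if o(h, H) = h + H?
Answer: -27320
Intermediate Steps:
o(h, H) = H + h
a(D) = D*(3 + D) (a(D) = (D + 3)*D = (3 + D)*D = D*(3 + D))
W = 21 (W = 2*(3 + 2) + 11 = 2*5 + 11 = 10 + 11 = 21)
X*(W - 1) = -1366*(21 - 1) = -1366*20 = -27320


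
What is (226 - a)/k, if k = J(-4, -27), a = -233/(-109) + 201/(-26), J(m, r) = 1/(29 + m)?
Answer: 16408375/2834 ≈ 5789.8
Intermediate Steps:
a = -15851/2834 (a = -233*(-1/109) + 201*(-1/26) = 233/109 - 201/26 = -15851/2834 ≈ -5.5932)
k = 1/25 (k = 1/(29 - 4) = 1/25 ≈ 0.040000)
(226 - a)/k = (226 - 1*(-15851/2834))/(1/25) = (226 + 15851/2834)*25 = (656335/2834)*25 = 16408375/2834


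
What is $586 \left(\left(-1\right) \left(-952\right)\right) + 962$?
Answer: $558834$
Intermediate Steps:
$586 \left(\left(-1\right) \left(-952\right)\right) + 962 = 586 \cdot 952 + 962 = 557872 + 962 = 558834$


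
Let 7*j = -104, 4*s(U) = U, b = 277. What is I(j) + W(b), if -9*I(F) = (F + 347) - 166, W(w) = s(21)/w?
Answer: -1287281/69804 ≈ -18.441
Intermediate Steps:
s(U) = U/4
j = -104/7 (j = (1/7)*(-104) = -104/7 ≈ -14.857)
W(w) = 21/(4*w) (W(w) = ((1/4)*21)/w = 21/(4*w))
I(F) = -181/9 - F/9 (I(F) = -((F + 347) - 166)/9 = -((347 + F) - 166)/9 = -(181 + F)/9 = -181/9 - F/9)
I(j) + W(b) = (-181/9 - 1/9*(-104/7)) + (21/4)/277 = (-181/9 + 104/63) + (21/4)*(1/277) = -1163/63 + 21/1108 = -1287281/69804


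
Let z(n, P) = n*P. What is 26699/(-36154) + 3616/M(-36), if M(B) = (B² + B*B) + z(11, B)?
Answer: 18025465/19848546 ≈ 0.90815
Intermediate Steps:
z(n, P) = P*n
M(B) = 2*B² + 11*B (M(B) = (B² + B*B) + B*11 = (B² + B²) + 11*B = 2*B² + 11*B)
26699/(-36154) + 3616/M(-36) = 26699/(-36154) + 3616/((-36*(11 + 2*(-36)))) = 26699*(-1/36154) + 3616/((-36*(11 - 72))) = -26699/36154 + 3616/((-36*(-61))) = -26699/36154 + 3616/2196 = -26699/36154 + 3616*(1/2196) = -26699/36154 + 904/549 = 18025465/19848546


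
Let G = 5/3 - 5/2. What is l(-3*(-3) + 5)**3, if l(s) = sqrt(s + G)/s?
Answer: 79*sqrt(474)/98784 ≈ 0.017411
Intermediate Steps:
G = -5/6 (G = 5*(1/3) - 5*1/2 = 5/3 - 5/2 = -5/6 ≈ -0.83333)
l(s) = sqrt(-5/6 + s)/s (l(s) = sqrt(s - 5/6)/s = sqrt(-5/6 + s)/s)
l(-3*(-3) + 5)**3 = (sqrt(-30 + 36*(-3*(-3) + 5))/(6*(-3*(-3) + 5)))**3 = (sqrt(-30 + 36*(9 + 5))/(6*(9 + 5)))**3 = ((1/6)*sqrt(-30 + 36*14)/14)**3 = ((1/6)*(1/14)*sqrt(-30 + 504))**3 = ((1/6)*(1/14)*sqrt(474))**3 = (sqrt(474)/84)**3 = 79*sqrt(474)/98784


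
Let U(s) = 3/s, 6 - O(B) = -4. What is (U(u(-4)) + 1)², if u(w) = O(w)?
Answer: 169/100 ≈ 1.6900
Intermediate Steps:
O(B) = 10 (O(B) = 6 - 1*(-4) = 6 + 4 = 10)
u(w) = 10
(U(u(-4)) + 1)² = (3/10 + 1)² = (13/10)² = 169/100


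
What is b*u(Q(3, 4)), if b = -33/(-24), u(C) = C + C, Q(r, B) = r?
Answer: 33/4 ≈ 8.2500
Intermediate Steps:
u(C) = 2*C
b = 11/8 (b = -33*(-1/24) = 11/8 ≈ 1.3750)
b*u(Q(3, 4)) = 11*(2*3)/8 = (11/8)*6 = 33/4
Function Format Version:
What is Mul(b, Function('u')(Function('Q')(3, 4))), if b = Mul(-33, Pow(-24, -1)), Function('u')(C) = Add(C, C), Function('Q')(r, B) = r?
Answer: Rational(33, 4) ≈ 8.2500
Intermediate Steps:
Function('u')(C) = Mul(2, C)
b = Rational(11, 8) (b = Mul(-33, Rational(-1, 24)) = Rational(11, 8) ≈ 1.3750)
Mul(b, Function('u')(Function('Q')(3, 4))) = Mul(Rational(11, 8), Mul(2, 3)) = Mul(Rational(11, 8), 6) = Rational(33, 4)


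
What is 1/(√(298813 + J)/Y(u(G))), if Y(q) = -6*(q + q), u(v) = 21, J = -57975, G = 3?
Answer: -126*√240838/120419 ≈ -0.51350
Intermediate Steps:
Y(q) = -12*q
1/(√(298813 + J)/Y(u(G))) = 1/(√(298813 - 57975)/((-12*21))) = 1/(√240838/(-252)) = 1/(√240838*(-1/252)) = 1/(-√240838/252) = -126*√240838/120419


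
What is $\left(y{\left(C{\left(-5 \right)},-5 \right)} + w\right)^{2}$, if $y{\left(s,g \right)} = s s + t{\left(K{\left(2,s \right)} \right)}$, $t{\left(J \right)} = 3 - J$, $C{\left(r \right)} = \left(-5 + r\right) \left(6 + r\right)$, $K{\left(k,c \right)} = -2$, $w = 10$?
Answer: $13225$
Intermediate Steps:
$y{\left(s,g \right)} = 5 + s^{2}$ ($y{\left(s,g \right)} = s s + \left(3 - -2\right) = s^{2} + \left(3 + 2\right) = s^{2} + 5 = 5 + s^{2}$)
$\left(y{\left(C{\left(-5 \right)},-5 \right)} + w\right)^{2} = \left(\left(5 + \left(-30 - 5 + \left(-5\right)^{2}\right)^{2}\right) + 10\right)^{2} = \left(\left(5 + \left(-30 - 5 + 25\right)^{2}\right) + 10\right)^{2} = \left(\left(5 + \left(-10\right)^{2}\right) + 10\right)^{2} = \left(\left(5 + 100\right) + 10\right)^{2} = \left(105 + 10\right)^{2} = 115^{2} = 13225$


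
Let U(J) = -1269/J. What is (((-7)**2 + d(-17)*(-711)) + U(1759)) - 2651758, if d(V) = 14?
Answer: -4681866486/1759 ≈ -2.6617e+6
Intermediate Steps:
(((-7)**2 + d(-17)*(-711)) + U(1759)) - 2651758 = (((-7)**2 + 14*(-711)) - 1269/1759) - 2651758 = ((49 - 9954) - 1269*1/1759) - 2651758 = (-9905 - 1269/1759) - 2651758 = -17424164/1759 - 2651758 = -4681866486/1759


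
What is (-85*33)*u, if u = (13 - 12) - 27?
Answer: 72930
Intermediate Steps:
u = -26 (u = 1 - 27 = -26)
(-85*33)*u = -85*33*(-26) = -2805*(-26) = 72930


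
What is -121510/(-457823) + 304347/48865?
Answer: 5009470439/771431755 ≈ 6.4937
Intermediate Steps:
-121510/(-457823) + 304347/48865 = -121510*(-1/457823) + 304347*(1/48865) = 4190/15787 + 304347/48865 = 5009470439/771431755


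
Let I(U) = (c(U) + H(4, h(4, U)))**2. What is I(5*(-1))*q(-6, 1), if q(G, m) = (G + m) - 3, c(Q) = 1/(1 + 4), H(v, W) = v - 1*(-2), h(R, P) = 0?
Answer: -7688/25 ≈ -307.52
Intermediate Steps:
H(v, W) = 2 + v (H(v, W) = v + 2 = 2 + v)
c(Q) = 1/5
q(G, m) = -3 + G + m
I(U) = 961/25 (I(U) = (1/5 + (2 + 4))**2 = (1/5 + 6)**2 = (31/5)**2 = 961/25)
I(5*(-1))*q(-6, 1) = 961*(-3 - 6 + 1)/25 = (961/25)*(-8) = -7688/25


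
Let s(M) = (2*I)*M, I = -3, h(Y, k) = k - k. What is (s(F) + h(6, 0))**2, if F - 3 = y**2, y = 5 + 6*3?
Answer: 10188864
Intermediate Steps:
h(Y, k) = 0
y = 23 (y = 5 + 18 = 23)
F = 532 (F = 3 + 23**2 = 3 + 529 = 532)
s(M) = -6*M (s(M) = (2*(-3))*M = -6*M)
(s(F) + h(6, 0))**2 = (-6*532 + 0)**2 = (-3192 + 0)**2 = (-3192)**2 = 10188864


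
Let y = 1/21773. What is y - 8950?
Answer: -194868349/21773 ≈ -8950.0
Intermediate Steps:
y = 1/21773 ≈ 4.5928e-5
y - 8950 = 1/21773 - 8950 = -194868349/21773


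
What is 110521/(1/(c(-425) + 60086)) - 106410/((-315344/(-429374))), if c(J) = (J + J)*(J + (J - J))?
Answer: 3671103283928981/78836 ≈ 4.6566e+10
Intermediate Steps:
c(J) = 2*J² (c(J) = (2*J)*(J + 0) = (2*J)*J = 2*J²)
110521/(1/(c(-425) + 60086)) - 106410/((-315344/(-429374))) = 110521/(1/(2*(-425)² + 60086)) - 106410/((-315344/(-429374))) = 110521/(1/(2*180625 + 60086)) - 106410/((-315344*(-1/429374))) = 110521/(1/(361250 + 60086)) - 106410/157672/214687 = 110521/(1/421336) - 106410*214687/157672 = 110521/(1/421336) - 11422421835/78836 = 110521*421336 - 11422421835/78836 = 46566476056 - 11422421835/78836 = 3671103283928981/78836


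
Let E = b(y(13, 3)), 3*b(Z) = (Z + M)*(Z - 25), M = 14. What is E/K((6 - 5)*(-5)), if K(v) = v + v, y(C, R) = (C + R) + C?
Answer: -86/15 ≈ -5.7333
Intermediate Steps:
y(C, R) = R + 2*C
b(Z) = (-25 + Z)*(14 + Z)/3 (b(Z) = ((Z + 14)*(Z - 25))/3 = ((14 + Z)*(-25 + Z))/3 = ((-25 + Z)*(14 + Z))/3 = (-25 + Z)*(14 + Z)/3)
K(v) = 2*v
E = 172/3 (E = -350/3 - 11*(3 + 2*13)/3 + (3 + 2*13)**2/3 = -350/3 - 11*(3 + 26)/3 + (3 + 26)**2/3 = -350/3 - 11/3*29 + (1/3)*29**2 = -350/3 - 319/3 + (1/3)*841 = -350/3 - 319/3 + 841/3 = 172/3 ≈ 57.333)
E/K((6 - 5)*(-5)) = 172/(3*((2*((6 - 5)*(-5))))) = 172/(3*((2*(1*(-5))))) = 172/(3*((2*(-5)))) = (172/3)/(-10) = (172/3)*(-1/10) = -86/15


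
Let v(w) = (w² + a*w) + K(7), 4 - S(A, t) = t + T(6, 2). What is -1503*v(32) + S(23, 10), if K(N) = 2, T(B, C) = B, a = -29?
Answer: -147306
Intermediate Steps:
S(A, t) = -2 - t (S(A, t) = 4 - (t + 6) = 4 - (6 + t) = 4 + (-6 - t) = -2 - t)
v(w) = 2 + w² - 29*w (v(w) = (w² - 29*w) + 2 = 2 + w² - 29*w)
-1503*v(32) + S(23, 10) = -1503*(2 + 32² - 29*32) + (-2 - 1*10) = -1503*(2 + 1024 - 928) + (-2 - 10) = -1503*98 - 12 = -147294 - 12 = -147306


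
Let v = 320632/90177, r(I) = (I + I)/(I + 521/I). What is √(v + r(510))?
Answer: 4*√191649436290537517914/23502019917 ≈ 2.3562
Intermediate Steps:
r(I) = 2*I/(I + 521/I) (r(I) = (2*I)/(I + 521/I) = 2*I/(I + 521/I))
v = 320632/90177 (v = 320632*(1/90177) = 320632/90177 ≈ 3.5556)
√(v + r(510)) = √(320632/90177 + 2*510²/(521 + 510²)) = √(320632/90177 + 2*260100/(521 + 260100)) = √(320632/90177 + 2*260100/260621) = √(320632/90177 + 2*260100*(1/260621)) = √(320632/90177 + 520200/260621) = √(130473507872/23502019917) = 4*√191649436290537517914/23502019917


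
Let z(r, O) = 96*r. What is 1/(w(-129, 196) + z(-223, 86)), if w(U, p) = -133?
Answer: -1/21541 ≈ -4.6423e-5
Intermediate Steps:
1/(w(-129, 196) + z(-223, 86)) = 1/(-133 + 96*(-223)) = 1/(-133 - 21408) = 1/(-21541) = -1/21541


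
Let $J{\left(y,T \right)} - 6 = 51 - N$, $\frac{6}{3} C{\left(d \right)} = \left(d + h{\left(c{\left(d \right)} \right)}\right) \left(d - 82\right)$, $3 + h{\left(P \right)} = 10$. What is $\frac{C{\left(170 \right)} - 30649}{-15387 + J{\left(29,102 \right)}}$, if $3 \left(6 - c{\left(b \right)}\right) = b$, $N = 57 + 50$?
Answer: $\frac{22861}{15437} \approx 1.4809$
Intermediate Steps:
$N = 107$
$c{\left(b \right)} = 6 - \frac{b}{3}$
$h{\left(P \right)} = 7$ ($h{\left(P \right)} = -3 + 10 = 7$)
$C{\left(d \right)} = \frac{\left(-82 + d\right) \left(7 + d\right)}{2}$ ($C{\left(d \right)} = \frac{\left(d + 7\right) \left(d - 82\right)}{2} = \frac{\left(7 + d\right) \left(-82 + d\right)}{2} = \frac{\left(-82 + d\right) \left(7 + d\right)}{2}$)
$J{\left(y,T \right)} = -50$ ($J{\left(y,T \right)} = 6 + \left(51 - 107\right) = 6 - 56 = -50$)
$\frac{C{\left(170 \right)} - 30649}{-15387 + J{\left(29,102 \right)}} = \frac{\left(-287 + \frac{170^{2}}{2} - 6375\right) - 30649}{-15387 - 50} = \frac{\left(-287 + \frac{1}{2} \cdot 28900 - 6375\right) - 30649}{-15437} = \left(\left(-287 + 14450 - 6375\right) - 30649\right) \left(- \frac{1}{15437}\right) = \left(7788 - 30649\right) \left(- \frac{1}{15437}\right) = \left(-22861\right) \left(- \frac{1}{15437}\right) = \frac{22861}{15437}$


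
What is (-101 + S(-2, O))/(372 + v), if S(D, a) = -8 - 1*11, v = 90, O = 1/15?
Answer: -20/77 ≈ -0.25974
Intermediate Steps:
O = 1/15 ≈ 0.066667
S(D, a) = -19 (S(D, a) = -8 - 11 = -19)
(-101 + S(-2, O))/(372 + v) = (-101 - 19)/(372 + 90) = -120/462 = -120*1/462 = -20/77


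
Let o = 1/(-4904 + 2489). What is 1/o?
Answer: -2415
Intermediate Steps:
o = -1/2415 (o = 1/(-2415) = -1/2415 ≈ -0.00041408)
1/o = 1/(-1/2415) = -2415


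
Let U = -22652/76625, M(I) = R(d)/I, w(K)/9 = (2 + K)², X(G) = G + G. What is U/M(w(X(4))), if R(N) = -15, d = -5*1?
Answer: 271824/15325 ≈ 17.737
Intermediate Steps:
X(G) = 2*G
d = -5
w(K) = 9*(2 + K)²
M(I) = -15/I
U = -22652/76625 (U = -22652*1/76625 = -22652/76625 ≈ -0.29562)
U/M(w(X(4))) = -22652*(-3*(2 + 2*4)²/5)/76625 = -22652*(-3*(2 + 8)²/5)/76625 = -22652/(76625*((-15/(9*10²)))) = -22652/(76625*((-15/(9*100)))) = -22652/(76625*((-15/900))) = -22652/(76625*((-15*1/900))) = -22652/(76625*(-1/60)) = -22652/76625*(-60) = 271824/15325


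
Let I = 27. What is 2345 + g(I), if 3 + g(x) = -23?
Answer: 2319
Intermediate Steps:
g(x) = -26 (g(x) = -3 - 23 = -26)
2345 + g(I) = 2345 - 26 = 2319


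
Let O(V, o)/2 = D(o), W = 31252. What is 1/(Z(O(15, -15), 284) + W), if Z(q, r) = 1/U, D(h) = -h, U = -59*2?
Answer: 118/3687735 ≈ 3.1998e-5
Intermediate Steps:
U = -118
O(V, o) = -2*o (O(V, o) = 2*(-o) = -2*o)
Z(q, r) = -1/118 (Z(q, r) = 1/(-118) = -1/118)
1/(Z(O(15, -15), 284) + W) = 1/(-1/118 + 31252) = 1/(3687735/118) = 118/3687735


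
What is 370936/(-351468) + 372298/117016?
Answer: 10930673311/5140922436 ≈ 2.1262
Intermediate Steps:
370936/(-351468) + 372298/117016 = 370936*(-1/351468) + 372298*(1/117016) = -92734/87867 + 186149/58508 = 10930673311/5140922436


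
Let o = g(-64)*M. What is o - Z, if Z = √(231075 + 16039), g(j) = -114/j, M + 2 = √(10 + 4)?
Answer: -57/16 - √247114 + 57*√14/32 ≈ -494.00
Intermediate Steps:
M = -2 + √14 (M = -2 + √(10 + 4) = -2 + √14 ≈ 1.7417)
Z = √247114 ≈ 497.11
o = -57/16 + 57*√14/32 (o = (-114/(-64))*(-2 + √14) = (-114*(-1/64))*(-2 + √14) = 57*(-2 + √14)/32 = -57/16 + 57*√14/32 ≈ 3.1023)
o - Z = (-57/16 + 57*√14/32) - √247114 = -57/16 - √247114 + 57*√14/32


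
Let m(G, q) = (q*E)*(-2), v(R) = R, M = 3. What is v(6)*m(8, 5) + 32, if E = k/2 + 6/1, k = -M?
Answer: -238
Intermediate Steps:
k = -3 (k = -1*3 = -3)
E = 9/2 (E = -3/2 + 6/1 = -3*½ + 6*1 = -3/2 + 6 = 9/2 ≈ 4.5000)
m(G, q) = -9*q (m(G, q) = (q*(9/2))*(-2) = (9*q/2)*(-2) = -9*q)
v(6)*m(8, 5) + 32 = 6*(-9*5) + 32 = 6*(-45) + 32 = -270 + 32 = -238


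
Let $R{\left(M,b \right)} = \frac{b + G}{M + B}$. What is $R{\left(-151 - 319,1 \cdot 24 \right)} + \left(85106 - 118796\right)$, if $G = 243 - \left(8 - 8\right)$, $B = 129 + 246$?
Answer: $- \frac{3200817}{95} \approx -33693.0$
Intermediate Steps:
$B = 375$
$G = 243$ ($G = 243 - \left(8 - 8\right) = 243 - 0 = 243 + 0 = 243$)
$R{\left(M,b \right)} = \frac{243 + b}{375 + M}$ ($R{\left(M,b \right)} = \frac{b + 243}{M + 375} = \frac{243 + b}{375 + M}$)
$R{\left(-151 - 319,1 \cdot 24 \right)} + \left(85106 - 118796\right) = \frac{243 + 1 \cdot 24}{375 - 470} + \left(85106 - 118796\right) = \frac{243 + 24}{375 - 470} + \left(85106 - 118796\right) = \frac{1}{-95} \cdot 267 - 33690 = \left(- \frac{1}{95}\right) 267 - 33690 = - \frac{267}{95} - 33690 = - \frac{3200817}{95}$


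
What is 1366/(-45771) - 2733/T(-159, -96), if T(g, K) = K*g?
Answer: -16215863/77627616 ≈ -0.20889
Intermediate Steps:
1366/(-45771) - 2733/T(-159, -96) = 1366/(-45771) - 2733/((-96*(-159))) = 1366*(-1/45771) - 2733/15264 = -1366/45771 - 2733*1/15264 = -1366/45771 - 911/5088 = -16215863/77627616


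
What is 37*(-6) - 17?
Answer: -239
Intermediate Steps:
37*(-6) - 17 = -222 - 17 = -239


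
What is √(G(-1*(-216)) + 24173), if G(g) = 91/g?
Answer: √31328754/36 ≈ 155.48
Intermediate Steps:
√(G(-1*(-216)) + 24173) = √(91/((-1*(-216))) + 24173) = √(91/216 + 24173) = √(5221459/216) = √31328754/36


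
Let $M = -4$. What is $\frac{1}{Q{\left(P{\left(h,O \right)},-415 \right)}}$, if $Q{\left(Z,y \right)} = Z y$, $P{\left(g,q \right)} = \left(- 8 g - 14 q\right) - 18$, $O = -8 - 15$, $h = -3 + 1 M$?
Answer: $- \frac{1}{149400} \approx -6.6934 \cdot 10^{-6}$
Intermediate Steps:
$h = -7$ ($h = -3 + 1 \left(-4\right) = -3 - 4 = -7$)
$O = -23$ ($O = -8 - 15 = -23$)
$P{\left(g,q \right)} = -18 - 14 q - 8 g$ ($P{\left(g,q \right)} = \left(- 14 q - 8 g\right) - 18 = -18 - 14 q - 8 g$)
$\frac{1}{Q{\left(P{\left(h,O \right)},-415 \right)}} = \frac{1}{\left(-18 - -322 - -56\right) \left(-415\right)} = \frac{1}{\left(-18 + 322 + 56\right) \left(-415\right)} = \frac{1}{360 \left(-415\right)} = \frac{1}{-149400} = - \frac{1}{149400}$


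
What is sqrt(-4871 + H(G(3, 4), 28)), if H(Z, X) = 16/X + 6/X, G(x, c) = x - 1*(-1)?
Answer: I*sqrt(954562)/14 ≈ 69.787*I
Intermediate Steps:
G(x, c) = 1 + x (G(x, c) = x + 1 = 1 + x)
H(Z, X) = 22/X
sqrt(-4871 + H(G(3, 4), 28)) = sqrt(-4871 + 22/28) = sqrt(-4871 + 22*(1/28)) = sqrt(-4871 + 11/14) = sqrt(-68183/14) = I*sqrt(954562)/14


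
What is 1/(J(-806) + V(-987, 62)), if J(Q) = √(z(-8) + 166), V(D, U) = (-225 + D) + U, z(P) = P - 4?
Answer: -575/661173 - √154/1322346 ≈ -0.00087905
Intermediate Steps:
z(P) = -4 + P
V(D, U) = -225 + D + U
J(Q) = √154 (J(Q) = √((-4 - 8) + 166) = √(-12 + 166) = √154)
1/(J(-806) + V(-987, 62)) = 1/(√154 + (-225 - 987 + 62)) = 1/(√154 - 1150) = 1/(-1150 + √154)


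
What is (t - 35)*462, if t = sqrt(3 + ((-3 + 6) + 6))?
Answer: -16170 + 924*sqrt(3) ≈ -14570.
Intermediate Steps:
t = 2*sqrt(3) (t = sqrt(3 + (3 + 6)) = sqrt(3 + 9) = sqrt(12) = 2*sqrt(3) ≈ 3.4641)
(t - 35)*462 = (2*sqrt(3) - 35)*462 = (-35 + 2*sqrt(3))*462 = -16170 + 924*sqrt(3)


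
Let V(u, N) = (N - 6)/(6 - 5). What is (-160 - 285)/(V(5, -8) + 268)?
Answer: -445/254 ≈ -1.7520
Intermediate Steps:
V(u, N) = -6 + N (V(u, N) = (-6 + N)/1 = (-6 + N)*1 = -6 + N)
(-160 - 285)/(V(5, -8) + 268) = (-160 - 285)/((-6 - 8) + 268) = -445/(-14 + 268) = -445/254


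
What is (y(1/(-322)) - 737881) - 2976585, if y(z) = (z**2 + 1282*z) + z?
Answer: -385131105869/103684 ≈ -3.7145e+6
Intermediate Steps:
y(z) = z**2 + 1283*z
(y(1/(-322)) - 737881) - 2976585 = ((1283 + 1/(-322))/(-322) - 737881) - 2976585 = (-(1283 - 1/322)/322 - 737881) - 2976585 = (-1/322*413125/322 - 737881) - 2976585 = (-413125/103684 - 737881) - 2976585 = -76506866729/103684 - 2976585 = -385131105869/103684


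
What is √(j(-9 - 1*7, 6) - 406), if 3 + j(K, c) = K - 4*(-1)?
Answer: I*√421 ≈ 20.518*I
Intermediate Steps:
j(K, c) = 1 + K (j(K, c) = -3 + (K - 4*(-1)) = -3 + (K + 4) = -3 + (4 + K) = 1 + K)
√(j(-9 - 1*7, 6) - 406) = √((1 + (-9 - 1*7)) - 406) = √((1 + (-9 - 7)) - 406) = √((1 - 16) - 406) = √(-15 - 406) = √(-421) = I*√421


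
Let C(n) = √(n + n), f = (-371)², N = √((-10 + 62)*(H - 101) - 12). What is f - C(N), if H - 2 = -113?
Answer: 137641 - 2*2759^(¼)*√I ≈ 1.3763e+5 - 10.25*I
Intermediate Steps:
H = -111 (H = 2 - 113 = -111)
N = 2*I*√2759 (N = √((-10 + 62)*(-111 - 101) - 12) = √(52*(-212) - 12) = √(-11024 - 12) = √(-11036) = 2*I*√2759 ≈ 105.05*I)
f = 137641
C(n) = √2*√n (C(n) = √(2*n) = √2*√n)
f - C(N) = 137641 - √2*√(2*I*√2759) = 137641 - √2*√2*2759^(¼)*√I = 137641 - 2*2759^(¼)*√I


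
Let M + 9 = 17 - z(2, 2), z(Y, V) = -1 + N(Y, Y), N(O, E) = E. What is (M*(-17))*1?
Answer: -119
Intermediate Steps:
z(Y, V) = -1 + Y
M = 7 (M = -9 + (17 - (-1 + 2)) = -9 + (17 - 1*1) = -9 + (17 - 1) = -9 + 16 = 7)
(M*(-17))*1 = (7*(-17))*1 = -119*1 = -119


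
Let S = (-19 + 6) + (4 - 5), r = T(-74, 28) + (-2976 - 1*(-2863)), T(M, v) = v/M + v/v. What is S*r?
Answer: 58212/37 ≈ 1573.3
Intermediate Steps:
T(M, v) = 1 + v/M (T(M, v) = v/M + 1 = 1 + v/M)
r = -4158/37 (r = (-74 + 28)/(-74) + (-2976 - 1*(-2863)) = -1/74*(-46) + (-2976 + 2863) = 23/37 - 113 = -4158/37 ≈ -112.38)
S = -14 (S = -13 - 1 = -14)
S*r = -14*(-4158/37) = 58212/37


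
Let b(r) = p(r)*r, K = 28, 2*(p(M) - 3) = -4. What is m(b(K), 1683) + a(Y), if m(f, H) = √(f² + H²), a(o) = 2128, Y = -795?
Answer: 2128 + √2833273 ≈ 3811.2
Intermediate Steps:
p(M) = 1 (p(M) = 3 + (½)*(-4) = 3 - 2 = 1)
b(r) = r (b(r) = 1*r = r)
m(f, H) = √(H² + f²)
m(b(K), 1683) + a(Y) = √(1683² + 28²) + 2128 = √(2832489 + 784) + 2128 = √2833273 + 2128 = 2128 + √2833273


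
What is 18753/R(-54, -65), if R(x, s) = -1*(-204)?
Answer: 6251/68 ≈ 91.927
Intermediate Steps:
R(x, s) = 204
18753/R(-54, -65) = 18753/204 = 18753*(1/204) = 6251/68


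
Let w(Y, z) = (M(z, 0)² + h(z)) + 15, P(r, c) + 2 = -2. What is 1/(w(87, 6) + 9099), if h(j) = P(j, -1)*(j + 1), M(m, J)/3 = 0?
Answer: 1/9086 ≈ 0.00011006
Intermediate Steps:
M(m, J) = 0 (M(m, J) = 3*0 = 0)
P(r, c) = -4 (P(r, c) = -2 - 2 = -4)
h(j) = -4 - 4*j (h(j) = -4*(j + 1) = -4*(1 + j) = -4 - 4*j)
w(Y, z) = 11 - 4*z (w(Y, z) = (0² + (-4 - 4*z)) + 15 = (0 + (-4 - 4*z)) + 15 = (-4 - 4*z) + 15 = 11 - 4*z)
1/(w(87, 6) + 9099) = 1/((11 - 4*6) + 9099) = 1/((11 - 24) + 9099) = 1/(-13 + 9099) = 1/9086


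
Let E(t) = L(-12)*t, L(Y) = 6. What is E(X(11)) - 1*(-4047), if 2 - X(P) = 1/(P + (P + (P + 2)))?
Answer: 142059/35 ≈ 4058.8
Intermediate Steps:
X(P) = 2 - 1/(2 + 3*P) (X(P) = 2 - 1/(P + (P + (P + 2))) = 2 - 1/(P + (P + (2 + P))) = 2 - 1/(P + (2 + 2*P)) = 2 - 1/(2 + 3*P))
E(t) = 6*t
E(X(11)) - 1*(-4047) = 6*(3*(1 + 2*11)/(2 + 3*11)) - 1*(-4047) = 6*(3*(1 + 22)/(2 + 33)) + 4047 = 6*(3*23/35) + 4047 = 6*(3*(1/35)*23) + 4047 = 6*(69/35) + 4047 = 414/35 + 4047 = 142059/35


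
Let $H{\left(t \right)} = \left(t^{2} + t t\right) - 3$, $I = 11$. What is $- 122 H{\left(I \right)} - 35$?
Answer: $-29193$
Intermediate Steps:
$H{\left(t \right)} = -3 + 2 t^{2}$ ($H{\left(t \right)} = \left(t^{2} + t^{2}\right) - 3 = 2 t^{2} - 3 = -3 + 2 t^{2}$)
$- 122 H{\left(I \right)} - 35 = - 122 \left(-3 + 2 \cdot 11^{2}\right) - 35 = - 122 \left(-3 + 2 \cdot 121\right) - 35 = - 122 \left(-3 + 242\right) - 35 = \left(-122\right) 239 - 35 = -29158 - 35 = -29193$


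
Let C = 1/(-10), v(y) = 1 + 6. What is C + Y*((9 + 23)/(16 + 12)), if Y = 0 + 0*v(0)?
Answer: -1/10 ≈ -0.10000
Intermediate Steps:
v(y) = 7
Y = 0 (Y = 0 + 0*7 = 0 + 0 = 0)
C = -1/10 ≈ -0.10000
C + Y*((9 + 23)/(16 + 12)) = -1/10 + 0*((9 + 23)/(16 + 12)) = -1/10 + 0*(32/28) = -1/10 + 0*(32*(1/28)) = -1/10 + 0*(8/7) = -1/10 + 0 = -1/10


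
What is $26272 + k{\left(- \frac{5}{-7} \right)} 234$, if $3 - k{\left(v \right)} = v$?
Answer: $\frac{187648}{7} \approx 26807.0$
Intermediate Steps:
$k{\left(v \right)} = 3 - v$
$26272 + k{\left(- \frac{5}{-7} \right)} 234 = 26272 + \left(3 - - \frac{5}{-7}\right) 234 = 26272 + \left(3 - \left(-5\right) \left(- \frac{1}{7}\right)\right) 234 = 26272 + \left(3 - \frac{5}{7}\right) 234 = 26272 + \frac{16}{7} \cdot 234 = 26272 + \frac{3744}{7} = \frac{187648}{7}$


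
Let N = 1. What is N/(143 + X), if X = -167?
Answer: -1/24 ≈ -0.041667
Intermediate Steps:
N/(143 + X) = 1/(143 - 167) = 1/(-24) = 1*(-1/24) = -1/24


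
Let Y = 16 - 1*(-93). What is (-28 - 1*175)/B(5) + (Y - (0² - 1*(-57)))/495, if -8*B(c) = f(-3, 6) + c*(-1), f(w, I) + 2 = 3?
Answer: -200918/495 ≈ -405.90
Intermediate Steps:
Y = 109 (Y = 16 + 93 = 109)
f(w, I) = 1 (f(w, I) = -2 + 3 = 1)
B(c) = -⅛ + c/8 (B(c) = -(1 + c*(-1))/8 = -(1 - c)/8 = -⅛ + c/8)
(-28 - 1*175)/B(5) + (Y - (0² - 1*(-57)))/495 = (-28 - 1*175)/(-⅛ + (⅛)*5) + (109 - (0² - 1*(-57)))/495 = (-28 - 175)/(-⅛ + 5/8) + (109 - (0 + 57))*(1/495) = -203/½ + (109 - 1*57)*(1/495) = -203*2 + (109 - 57)*(1/495) = -406 + 52*(1/495) = -406 + 52/495 = -200918/495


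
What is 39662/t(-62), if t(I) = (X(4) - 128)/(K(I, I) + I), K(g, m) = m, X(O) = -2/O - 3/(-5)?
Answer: 49180880/1279 ≈ 38453.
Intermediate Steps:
X(O) = ⅗ - 2/O (X(O) = -2/O - 3*(-⅕) = -2/O + ⅗ = ⅗ - 2/O)
t(I) = -1279/(20*I) (t(I) = ((⅗ - 2/4) - 128)/(I + I) = ((⅗ - 2*¼) - 128)/((2*I)) = ((⅗ - ½) - 128)*(1/(2*I)) = (⅒ - 128)*(1/(2*I)) = -1279/(20*I))
39662/t(-62) = 39662/((-1279/20/(-62))) = 39662/((-1279/20*(-1/62))) = 39662/(1279/1240) = 39662*(1240/1279) = 49180880/1279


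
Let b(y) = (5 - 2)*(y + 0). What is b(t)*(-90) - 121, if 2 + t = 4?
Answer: -661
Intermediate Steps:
t = 2 (t = -2 + 4 = 2)
b(y) = 3*y
b(t)*(-90) - 121 = (3*2)*(-90) - 121 = 6*(-90) - 121 = -540 - 121 = -661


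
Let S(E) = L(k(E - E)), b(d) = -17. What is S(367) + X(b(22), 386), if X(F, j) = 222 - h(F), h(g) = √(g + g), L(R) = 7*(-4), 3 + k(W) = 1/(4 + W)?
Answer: 194 - I*√34 ≈ 194.0 - 5.831*I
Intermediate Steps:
k(W) = -3 + 1/(4 + W)
L(R) = -28
S(E) = -28
h(g) = √2*√g (h(g) = √(2*g) = √2*√g)
X(F, j) = 222 - √2*√F
S(367) + X(b(22), 386) = -28 + (222 - √2*√(-17)) = -28 + (222 - √2*I*√17) = -28 + (222 - I*√34) = 194 - I*√34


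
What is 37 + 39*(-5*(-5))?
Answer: 1012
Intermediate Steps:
37 + 39*(-5*(-5)) = 37 + 39*25 = 37 + 975 = 1012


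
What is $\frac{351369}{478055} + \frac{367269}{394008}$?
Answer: $\frac{104672326249}{62785831480} \approx 1.6671$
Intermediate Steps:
$\frac{351369}{478055} + \frac{367269}{394008} = 351369 \cdot \frac{1}{478055} + 367269 \cdot \frac{1}{394008} = \frac{351369}{478055} + \frac{122423}{131336} = \frac{104672326249}{62785831480}$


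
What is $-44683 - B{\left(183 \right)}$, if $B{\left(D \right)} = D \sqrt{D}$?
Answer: $-44683 - 183 \sqrt{183} \approx -47159.0$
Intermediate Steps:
$B{\left(D \right)} = D^{\frac{3}{2}}$
$-44683 - B{\left(183 \right)} = -44683 - 183^{\frac{3}{2}} = -44683 - 183 \sqrt{183}$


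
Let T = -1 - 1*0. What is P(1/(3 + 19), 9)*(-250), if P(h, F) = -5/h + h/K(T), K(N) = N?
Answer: 302625/11 ≈ 27511.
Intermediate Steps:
T = -1 (T = -1 + 0 = -1)
P(h, F) = -h - 5/h (P(h, F) = -5/h + h/(-1) = -5/h + h*(-1) = -5/h - h = -h - 5/h)
P(1/(3 + 19), 9)*(-250) = (-1/(3 + 19) - 5/(1/(3 + 19)))*(-250) = (-1/22 - 5/(1/22))*(-250) = (-1*1/22 - 5/1/22)*(-250) = (-1/22 - 5*22)*(-250) = (-1/22 - 110)*(-250) = -2421/22*(-250) = 302625/11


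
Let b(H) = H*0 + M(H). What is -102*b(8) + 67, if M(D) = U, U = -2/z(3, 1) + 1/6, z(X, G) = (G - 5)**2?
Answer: 251/4 ≈ 62.750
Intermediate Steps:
z(X, G) = (-5 + G)**2
U = 1/24 (U = -2/(-5 + 1)**2 + 1/6 = -2/((-4)**2) + 1*(1/6) = -2/16 + 1/6 = -2*1/16 + 1/6 = -1/8 + 1/6 = 1/24 ≈ 0.041667)
M(D) = 1/24
b(H) = 1/24 (b(H) = H*0 + 1/24 = 0 + 1/24 = 1/24)
-102*b(8) + 67 = -102*1/24 + 67 = -17/4 + 67 = 251/4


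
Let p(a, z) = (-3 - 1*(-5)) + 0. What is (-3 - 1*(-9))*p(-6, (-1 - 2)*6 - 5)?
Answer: 12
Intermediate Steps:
p(a, z) = 2 (p(a, z) = (-3 + 5) + 0 = 2 + 0 = 2)
(-3 - 1*(-9))*p(-6, (-1 - 2)*6 - 5) = (-3 - 1*(-9))*2 = (-3 + 9)*2 = 6*2 = 12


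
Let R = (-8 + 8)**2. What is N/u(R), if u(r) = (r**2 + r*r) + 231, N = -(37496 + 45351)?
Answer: -82847/231 ≈ -358.65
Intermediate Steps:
N = -82847 (N = -1*82847 = -82847)
R = 0 (R = 0**2 = 0)
u(r) = 231 + 2*r**2 (u(r) = (r**2 + r**2) + 231 = 2*r**2 + 231 = 231 + 2*r**2)
N/u(R) = -82847/(231 + 2*0**2) = -82847/(231 + 2*0) = -82847/(231 + 0) = -82847/231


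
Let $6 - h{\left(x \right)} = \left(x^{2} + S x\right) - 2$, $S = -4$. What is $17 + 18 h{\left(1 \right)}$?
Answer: $215$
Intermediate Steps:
$h{\left(x \right)} = 8 - x^{2} + 4 x$ ($h{\left(x \right)} = 6 - \left(\left(x^{2} - 4 x\right) - 2\right) = 6 - \left(-2 + x^{2} - 4 x\right) = 6 + \left(2 - x^{2} + 4 x\right) = 8 - x^{2} + 4 x$)
$17 + 18 h{\left(1 \right)} = 17 + 18 \left(8 - 1^{2} + 4 \cdot 1\right) = 17 + 18 \left(8 - 1 + 4\right) = 17 + 18 \cdot 11 = 17 + 198 = 215$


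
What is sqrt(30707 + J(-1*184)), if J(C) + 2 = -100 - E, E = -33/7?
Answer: 2*sqrt(374969)/7 ≈ 174.96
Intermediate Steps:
E = -33/7 (E = -33*1/7 = -33/7 ≈ -4.7143)
J(C) = -681/7 (J(C) = -2 + (-100 - 1*(-33/7)) = -2 + (-100 + 33/7) = -2 - 667/7 = -681/7)
sqrt(30707 + J(-1*184)) = sqrt(30707 - 681/7) = sqrt(214268/7) = 2*sqrt(374969)/7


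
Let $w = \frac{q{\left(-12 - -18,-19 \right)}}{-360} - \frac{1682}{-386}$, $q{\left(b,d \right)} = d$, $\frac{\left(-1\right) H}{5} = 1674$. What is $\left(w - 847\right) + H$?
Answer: $- \frac{640090733}{69480} \approx -9212.6$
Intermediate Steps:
$H = -8370$ ($H = \left(-5\right) 1674 = -8370$)
$w = \frac{306427}{69480}$ ($w = - \frac{19}{-360} - \frac{1682}{-386} = \left(-19\right) \left(- \frac{1}{360}\right) - - \frac{841}{193} = \frac{19}{360} + \frac{841}{193} = \frac{306427}{69480} \approx 4.4103$)
$\left(w - 847\right) + H = \left(\frac{306427}{69480} - 847\right) - 8370 = - \frac{58543133}{69480} - 8370 = - \frac{640090733}{69480}$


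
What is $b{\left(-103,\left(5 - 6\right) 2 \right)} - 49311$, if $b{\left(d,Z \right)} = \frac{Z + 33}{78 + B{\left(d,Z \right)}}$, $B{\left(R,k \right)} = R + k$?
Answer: $- \frac{1331428}{27} \approx -49312.0$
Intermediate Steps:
$b{\left(d,Z \right)} = \frac{33 + Z}{78 + Z + d}$ ($b{\left(d,Z \right)} = \frac{Z + 33}{78 + \left(d + Z\right)} = \frac{33 + Z}{78 + \left(Z + d\right)} = \frac{33 + Z}{78 + Z + d}$)
$b{\left(-103,\left(5 - 6\right) 2 \right)} - 49311 = \frac{33 + \left(5 - 6\right) 2}{78 + \left(5 - 6\right) 2 - 103} - 49311 = \frac{33 - 2}{78 - 2 - 103} - 49311 = \frac{1}{-27} \cdot 31 - 49311 = \left(- \frac{1}{27}\right) 31 - 49311 = - \frac{31}{27} - 49311 = - \frac{1331428}{27}$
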